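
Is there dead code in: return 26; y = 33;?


statement follows a return and is unreachable
Dead: 'y = 33'


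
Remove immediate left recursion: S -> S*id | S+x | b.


Left-recursive alternatives: S*id, S+x; non-recursive: b
Introduce S': S -> bS', S' -> *idS' | +xS' | ε


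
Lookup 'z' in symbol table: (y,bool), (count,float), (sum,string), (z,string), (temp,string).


Lookup 'z' → type string


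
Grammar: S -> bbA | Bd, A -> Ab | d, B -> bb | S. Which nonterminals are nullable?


A nonterminal is nullable iff some alternative derives ε (directly, or every symbol in it is nullable)
Nullable: {}


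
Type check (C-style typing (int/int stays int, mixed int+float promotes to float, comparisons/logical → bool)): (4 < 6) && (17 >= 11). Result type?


Operand types: bool && bool
Rule: logical operators take bool operands and yield bool
Result type: bool


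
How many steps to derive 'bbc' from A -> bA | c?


Derivation: A => bA => bbA => bbc
Steps: 3


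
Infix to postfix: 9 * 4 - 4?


Left to right (same or higher precedence on left)
Postfix: 9 4 * 4 -


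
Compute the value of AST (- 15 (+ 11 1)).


Evaluate inner: (+ 11 1) = 12
Evaluate root: (- 15 12) = 3
Result: 3


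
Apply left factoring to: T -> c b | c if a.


Common prefix: 'c'
Factored: T -> c T', T' -> b | if a


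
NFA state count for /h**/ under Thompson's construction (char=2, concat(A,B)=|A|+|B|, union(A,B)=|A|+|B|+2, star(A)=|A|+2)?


Syntax tree has 1 char leaf(s), 0 union(s), 2 star(s)
chars contribute 1×2 = 2; each union adds +2; each star adds +2
Total: 2 + 0 + 4 = 6 states


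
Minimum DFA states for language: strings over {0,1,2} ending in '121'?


Track the longest suffix of input matching a prefix of '121': 4 classes (prefixes of length 0..3)
Minimal DFA: 4 states


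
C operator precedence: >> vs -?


'-' is additive (level 9); '>>' is shift (level 8)
Higher level binds tighter
'-' has higher precedence than '>>'


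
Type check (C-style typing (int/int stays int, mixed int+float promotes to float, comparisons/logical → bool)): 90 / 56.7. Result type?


Operand types: int / float
Rule: mixed int/float promotes to float; int/int stays int
Result type: float


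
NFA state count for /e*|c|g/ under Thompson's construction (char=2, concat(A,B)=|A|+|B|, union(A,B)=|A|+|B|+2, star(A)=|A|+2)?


Syntax tree has 3 char leaf(s), 2 union(s), 1 star(s)
chars contribute 3×2 = 6; each union adds +2; each star adds +2
Total: 6 + 4 + 2 = 12 states


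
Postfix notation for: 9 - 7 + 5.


Left to right (same or higher precedence on left)
Postfix: 9 7 - 5 +


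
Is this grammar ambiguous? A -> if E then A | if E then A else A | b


dangling else: 'if E then if E then b else b' parses two ways
Ambiguous


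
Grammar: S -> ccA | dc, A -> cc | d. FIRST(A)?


Per alternative of A: FIRST(cc) = {c}; FIRST(d) = {d}
FIRST(A) = {c, d}


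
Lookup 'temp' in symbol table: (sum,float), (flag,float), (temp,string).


Lookup 'temp' → type string


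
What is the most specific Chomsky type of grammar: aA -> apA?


LHS has context (more than one symbol) and |LHS| ≤ |RHS|
Classification: Type 1 (Context-Sensitive)


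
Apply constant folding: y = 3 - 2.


3 - 2 = 1 at compile time
Optimized: y = 1


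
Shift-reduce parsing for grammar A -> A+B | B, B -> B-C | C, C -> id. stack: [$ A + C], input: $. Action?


'C' (not preceded by B-) is the handle for B -> C
Action: reduce (B -> C)


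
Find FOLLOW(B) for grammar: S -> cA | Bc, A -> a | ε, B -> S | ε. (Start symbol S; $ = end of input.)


$ ∈ FOLLOW(S). For each A -> αBβ: add FIRST(β)\{ε} to FOLLOW(B); if β nullable, add FOLLOW(A).
FOLLOW(B) = {c}


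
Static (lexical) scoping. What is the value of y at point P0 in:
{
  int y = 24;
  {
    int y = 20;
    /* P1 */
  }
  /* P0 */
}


y declared in the same block as P0
y = 24


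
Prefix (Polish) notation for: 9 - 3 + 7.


left-to-right (same/higher precedence on left): tree is (+ (- 9 3) 7)
Prefix: + - 9 3 7


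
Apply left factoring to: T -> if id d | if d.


Common prefix: 'if'
Factored: T -> if T', T' -> id d | d


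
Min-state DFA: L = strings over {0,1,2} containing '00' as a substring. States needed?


KMP-style automaton: 2 progress states + 1 absorbing accept = 3
Minimal DFA: 3 states


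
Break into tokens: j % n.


Scan left to right, longest-match per lexeme
Tokens: ID(j), OP(%), ID(n)


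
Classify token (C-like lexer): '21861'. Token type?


Pattern: digits only
Type: INTEGER_LITERAL


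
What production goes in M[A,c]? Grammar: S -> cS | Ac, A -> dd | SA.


For [A, c]: 'c' ∈ FIRST(SA)
Entry: A -> SA


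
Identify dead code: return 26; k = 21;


statement follows a return and is unreachable
Dead: 'k = 21'


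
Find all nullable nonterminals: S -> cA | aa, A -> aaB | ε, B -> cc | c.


A nonterminal is nullable iff some alternative derives ε (directly, or every symbol in it is nullable)
Nullable: {A}


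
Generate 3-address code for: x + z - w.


Break into single-operator statements:
t1 = x + z
t2 = t1 - w


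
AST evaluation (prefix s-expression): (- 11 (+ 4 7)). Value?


Evaluate inner: (+ 4 7) = 11
Evaluate root: (- 11 11) = 0
Result: 0


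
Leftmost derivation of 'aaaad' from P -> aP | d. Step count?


Derivation: P => aP => aaP => aaaP => aaaaP => aaaad
Steps: 5


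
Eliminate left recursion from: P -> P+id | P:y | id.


Left-recursive alternatives: P+id, P:y; non-recursive: id
Introduce P': P -> idP', P' -> +idP' | :yP' | ε


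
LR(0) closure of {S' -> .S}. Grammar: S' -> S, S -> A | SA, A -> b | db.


Start: S' -> .S
For each item with dot before a nonterminal B, add B -> .γ for every B-production
Closure: [S' -> .S, S -> .A, S -> .SA, A -> .b, A -> .db]


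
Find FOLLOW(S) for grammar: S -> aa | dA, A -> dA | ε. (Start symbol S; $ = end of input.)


$ ∈ FOLLOW(S). For each A -> αBβ: add FIRST(β)\{ε} to FOLLOW(B); if β nullable, add FOLLOW(A).
FOLLOW(S) = {$}


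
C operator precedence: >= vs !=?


'>=' is relational (level 7); '!=' is equality (level 6)
Higher level binds tighter
'>=' has higher precedence than '!='


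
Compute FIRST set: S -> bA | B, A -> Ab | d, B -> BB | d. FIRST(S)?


Per alternative of S: FIRST(bA) = {b}; FIRST(B) = {d}
FIRST(S) = {b, d}


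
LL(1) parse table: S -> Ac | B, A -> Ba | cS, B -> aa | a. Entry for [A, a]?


For [A, a]: 'a' ∈ FIRST(Ba)
Entry: A -> Ba


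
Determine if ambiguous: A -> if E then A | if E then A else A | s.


dangling else: 'if E then if E then s else s' parses two ways
Ambiguous


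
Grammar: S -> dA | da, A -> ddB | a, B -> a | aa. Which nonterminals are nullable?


A nonterminal is nullable iff some alternative derives ε (directly, or every symbol in it is nullable)
Nullable: {}


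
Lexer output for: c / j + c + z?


Scan left to right, longest-match per lexeme
Tokens: ID(c), OP(/), ID(j), OP(+), ID(c), OP(+), ID(z)


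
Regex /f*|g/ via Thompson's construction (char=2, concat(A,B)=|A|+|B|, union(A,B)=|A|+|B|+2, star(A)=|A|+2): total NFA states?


Syntax tree has 2 char leaf(s), 1 union(s), 1 star(s)
chars contribute 2×2 = 4; each union adds +2; each star adds +2
Total: 4 + 2 + 2 = 8 states


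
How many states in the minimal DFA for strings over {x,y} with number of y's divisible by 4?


Track (count of y) mod 4: states 0..3, accept at 0
Minimal DFA: 4 states


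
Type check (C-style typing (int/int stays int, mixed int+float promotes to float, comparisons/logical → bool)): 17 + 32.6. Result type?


Operand types: int + float
Rule: mixed int/float promotes to float; int/int stays int
Result type: float


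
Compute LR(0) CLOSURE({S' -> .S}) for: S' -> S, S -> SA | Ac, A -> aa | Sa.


Start: S' -> .S
For each item with dot before a nonterminal B, add B -> .γ for every B-production
Closure: [S' -> .S, S -> .SA, S -> .Ac, A -> .aa, A -> .Sa]


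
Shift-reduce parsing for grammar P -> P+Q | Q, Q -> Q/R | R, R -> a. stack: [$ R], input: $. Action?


'R' (not preceded by Q/) is the handle for Q -> R
Action: reduce (Q -> R)


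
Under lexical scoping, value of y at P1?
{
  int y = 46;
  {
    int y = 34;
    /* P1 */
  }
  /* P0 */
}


y declared in the same block as P1
y = 34


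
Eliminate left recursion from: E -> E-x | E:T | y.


Left-recursive alternatives: E-x, E:T; non-recursive: y
Introduce E': E -> yE', E' -> -xE' | :TE' | ε


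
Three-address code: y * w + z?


Break into single-operator statements:
t1 = y * w
t2 = t1 + z


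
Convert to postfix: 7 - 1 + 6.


Left to right (same or higher precedence on left)
Postfix: 7 1 - 6 +


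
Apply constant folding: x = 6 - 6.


6 - 6 = 0 at compile time
Optimized: x = 0


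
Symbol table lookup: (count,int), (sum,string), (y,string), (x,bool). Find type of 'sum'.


Lookup 'sum' → type string


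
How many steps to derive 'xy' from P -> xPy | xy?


Derivation: P => xy
Steps: 1


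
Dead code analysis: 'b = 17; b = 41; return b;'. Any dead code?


first assignment to b is overwritten before any read
Dead: 'b = 17'


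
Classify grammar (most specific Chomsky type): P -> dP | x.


Right-linear: every RHS is a terminal or a terminal followed by one nonterminal
Classification: Type 3 (Regular)


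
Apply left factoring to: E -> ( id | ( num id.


Common prefix: '('
Factored: E -> ( E', E' -> id | num id


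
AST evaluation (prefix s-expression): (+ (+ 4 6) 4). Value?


Evaluate inner: (+ 4 6) = 10
Evaluate root: (+ 10 4) = 14
Result: 14


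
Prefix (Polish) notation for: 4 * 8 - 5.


left-to-right (same/higher precedence on left): tree is (- (* 4 8) 5)
Prefix: - * 4 8 5


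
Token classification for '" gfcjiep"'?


Pattern: double-quoted sequence
Type: STRING_LITERAL


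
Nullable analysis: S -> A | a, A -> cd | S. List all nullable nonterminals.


A nonterminal is nullable iff some alternative derives ε (directly, or every symbol in it is nullable)
Nullable: {}


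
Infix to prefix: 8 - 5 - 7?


left-to-right (same/higher precedence on left): tree is (- (- 8 5) 7)
Prefix: - - 8 5 7


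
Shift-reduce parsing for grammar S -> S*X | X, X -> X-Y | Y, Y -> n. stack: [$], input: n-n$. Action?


no handle on stack; shift 'n'
Action: shift


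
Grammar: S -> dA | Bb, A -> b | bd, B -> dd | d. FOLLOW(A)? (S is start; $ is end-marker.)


$ ∈ FOLLOW(S). For each A -> αBβ: add FIRST(β)\{ε} to FOLLOW(B); if β nullable, add FOLLOW(A).
FOLLOW(A) = {$}


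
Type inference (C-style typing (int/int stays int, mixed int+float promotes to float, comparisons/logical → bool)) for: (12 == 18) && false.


Operand types: bool && bool
Rule: logical operators take bool operands and yield bool
Result type: bool


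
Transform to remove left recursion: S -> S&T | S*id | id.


Left-recursive alternatives: S&T, S*id; non-recursive: id
Introduce S': S -> idS', S' -> &TS' | *idS' | ε


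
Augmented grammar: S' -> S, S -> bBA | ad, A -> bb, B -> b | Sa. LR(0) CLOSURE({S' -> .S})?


Start: S' -> .S
For each item with dot before a nonterminal B, add B -> .γ for every B-production
Closure: [S' -> .S, S -> .bBA, S -> .ad]


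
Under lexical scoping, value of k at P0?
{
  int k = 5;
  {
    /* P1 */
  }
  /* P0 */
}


k declared in the same block as P0
k = 5


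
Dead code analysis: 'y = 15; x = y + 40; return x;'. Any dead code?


y is read by x's definition; x is returned
No dead code


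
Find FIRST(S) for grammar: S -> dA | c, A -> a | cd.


Per alternative of S: FIRST(dA) = {d}; FIRST(c) = {c}
FIRST(S) = {c, d}


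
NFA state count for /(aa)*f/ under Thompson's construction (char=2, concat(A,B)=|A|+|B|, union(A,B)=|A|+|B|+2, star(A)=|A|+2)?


Syntax tree has 3 char leaf(s), 0 union(s), 1 star(s)
chars contribute 3×2 = 6; each union adds +2; each star adds +2
Total: 6 + 0 + 2 = 8 states


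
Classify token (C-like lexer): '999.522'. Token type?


Pattern: digits with a decimal point
Type: FLOAT_LITERAL


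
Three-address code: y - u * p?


Break into single-operator statements:
t1 = u * p
t2 = y - t1


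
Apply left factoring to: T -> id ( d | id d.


Common prefix: 'id'
Factored: T -> id T', T' -> ( d | d


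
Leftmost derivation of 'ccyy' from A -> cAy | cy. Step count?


Derivation: A => cAy => ccyy
Steps: 2


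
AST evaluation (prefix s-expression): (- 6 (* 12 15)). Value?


Evaluate inner: (* 12 15) = 180
Evaluate root: (- 6 180) = -174
Result: -174


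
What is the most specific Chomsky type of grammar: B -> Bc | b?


Left-linear: every RHS is a terminal or one nonterminal followed by a terminal
Classification: Type 3 (Regular)


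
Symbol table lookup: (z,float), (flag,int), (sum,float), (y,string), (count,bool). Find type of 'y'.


Lookup 'y' → type string


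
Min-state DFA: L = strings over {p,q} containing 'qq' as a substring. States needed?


KMP-style automaton: 2 progress states + 1 absorbing accept = 3
Minimal DFA: 3 states


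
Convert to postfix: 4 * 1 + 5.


Left to right (same or higher precedence on left)
Postfix: 4 1 * 5 +


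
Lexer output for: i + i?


Scan left to right, longest-match per lexeme
Tokens: ID(i), OP(+), ID(i)


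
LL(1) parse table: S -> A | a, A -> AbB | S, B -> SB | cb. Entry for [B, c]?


For [B, c]: 'c' ∈ FIRST(cb)
Entry: B -> cb


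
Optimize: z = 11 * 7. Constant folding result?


11 * 7 = 77 at compile time
Optimized: z = 77


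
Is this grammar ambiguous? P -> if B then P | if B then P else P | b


dangling else: 'if B then if B then b else b' parses two ways
Ambiguous


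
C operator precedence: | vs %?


'%' is multiplicative (level 10); '|' is bitwise OR (level 3)
Higher level binds tighter
'%' has higher precedence than '|'


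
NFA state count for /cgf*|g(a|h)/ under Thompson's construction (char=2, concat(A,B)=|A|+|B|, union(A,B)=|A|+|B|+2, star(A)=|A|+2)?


Syntax tree has 6 char leaf(s), 2 union(s), 1 star(s)
chars contribute 6×2 = 12; each union adds +2; each star adds +2
Total: 12 + 4 + 2 = 18 states


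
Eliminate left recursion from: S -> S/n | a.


Left-recursive alternatives: S/n; non-recursive: a
Introduce S': S -> aS', S' -> /nS' | ε


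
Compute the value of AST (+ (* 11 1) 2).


Evaluate inner: (* 11 1) = 11
Evaluate root: (+ 11 2) = 13
Result: 13


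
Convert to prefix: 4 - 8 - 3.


left-to-right (same/higher precedence on left): tree is (- (- 4 8) 3)
Prefix: - - 4 8 3


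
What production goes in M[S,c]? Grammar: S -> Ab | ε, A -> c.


For [S, c]: 'c' ∈ FIRST(Ab)
Entry: S -> Ab


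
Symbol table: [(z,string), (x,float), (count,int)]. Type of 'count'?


Lookup 'count' → type int


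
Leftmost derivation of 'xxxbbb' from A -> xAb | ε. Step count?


Derivation: A => xAb => xxAbb => xxxAbbb => xxxbbb
Steps: 4


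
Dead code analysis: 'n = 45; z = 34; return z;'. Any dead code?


n is assigned but never read
Dead: 'n = 45'


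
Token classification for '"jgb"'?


Pattern: double-quoted sequence
Type: STRING_LITERAL


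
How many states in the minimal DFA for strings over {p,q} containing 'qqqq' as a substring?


KMP-style automaton: 4 progress states + 1 absorbing accept = 5
Minimal DFA: 5 states


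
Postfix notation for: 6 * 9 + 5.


Left to right (same or higher precedence on left)
Postfix: 6 9 * 5 +


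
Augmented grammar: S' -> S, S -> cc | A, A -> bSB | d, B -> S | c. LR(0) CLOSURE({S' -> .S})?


Start: S' -> .S
For each item with dot before a nonterminal B, add B -> .γ for every B-production
Closure: [S' -> .S, S -> .cc, S -> .A, A -> .bSB, A -> .d]


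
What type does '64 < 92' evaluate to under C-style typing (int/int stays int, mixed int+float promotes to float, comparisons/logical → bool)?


Operand types: int < int
Rule: comparison yields bool
Result type: bool


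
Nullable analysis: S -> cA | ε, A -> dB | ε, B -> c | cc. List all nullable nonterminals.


A nonterminal is nullable iff some alternative derives ε (directly, or every symbol in it is nullable)
Nullable: {A, S}


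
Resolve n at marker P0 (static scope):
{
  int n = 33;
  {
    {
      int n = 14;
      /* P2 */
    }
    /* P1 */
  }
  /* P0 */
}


n declared in the same block as P0
n = 33


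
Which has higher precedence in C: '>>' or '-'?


'-' is additive (level 9); '>>' is shift (level 8)
Higher level binds tighter
'-' has higher precedence than '>>'


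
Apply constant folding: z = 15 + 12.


15 + 12 = 27 at compile time
Optimized: z = 27


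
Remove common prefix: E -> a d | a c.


Common prefix: 'a'
Factored: E -> a E', E' -> d | c


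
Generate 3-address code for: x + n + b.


Break into single-operator statements:
t1 = x + n
t2 = t1 + b


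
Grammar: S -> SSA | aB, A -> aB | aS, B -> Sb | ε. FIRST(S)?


Per alternative of S: FIRST(SSA) = {a}; FIRST(aB) = {a}
FIRST(S) = {a}


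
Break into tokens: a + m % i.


Scan left to right, longest-match per lexeme
Tokens: ID(a), OP(+), ID(m), OP(%), ID(i)


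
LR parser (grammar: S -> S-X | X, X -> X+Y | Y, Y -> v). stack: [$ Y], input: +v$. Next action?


'Y' (not preceded by X+) is the handle for X -> Y
Action: reduce (X -> Y)


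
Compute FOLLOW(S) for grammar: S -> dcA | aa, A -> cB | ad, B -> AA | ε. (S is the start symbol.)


$ ∈ FOLLOW(S). For each A -> αBβ: add FIRST(β)\{ε} to FOLLOW(B); if β nullable, add FOLLOW(A).
FOLLOW(S) = {$}


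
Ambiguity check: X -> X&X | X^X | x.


'x&x^x' has two parse trees (no precedence encoded between & and ^)
Ambiguous


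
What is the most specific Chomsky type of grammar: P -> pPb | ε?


Single nonterminal LHS, but p^n b^n is not regular
Classification: Type 2 (Context-Free)


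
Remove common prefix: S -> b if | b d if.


Common prefix: 'b'
Factored: S -> b S', S' -> if | d if


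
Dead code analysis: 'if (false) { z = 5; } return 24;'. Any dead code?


condition is constant false, so the whole block is unreachable
Dead: 'if (false) { z = 5; }'


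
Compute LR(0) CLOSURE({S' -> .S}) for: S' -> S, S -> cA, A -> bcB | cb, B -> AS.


Start: S' -> .S
For each item with dot before a nonterminal B, add B -> .γ for every B-production
Closure: [S' -> .S, S -> .cA]


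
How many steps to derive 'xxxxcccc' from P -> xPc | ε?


Derivation: P => xPc => xxPcc => xxxPccc => xxxxPcccc => xxxxcccc
Steps: 5


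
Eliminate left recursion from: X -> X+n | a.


Left-recursive alternatives: X+n; non-recursive: a
Introduce X': X -> aX', X' -> +nX' | ε


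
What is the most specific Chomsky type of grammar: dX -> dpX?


LHS has context (more than one symbol) and |LHS| ≤ |RHS|
Classification: Type 1 (Context-Sensitive)


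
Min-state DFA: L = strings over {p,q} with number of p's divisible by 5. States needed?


Track (count of p) mod 5: states 0..4, accept at 0
Minimal DFA: 5 states


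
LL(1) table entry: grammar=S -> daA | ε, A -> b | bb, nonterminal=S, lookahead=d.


For [S, d]: 'd' ∈ FIRST(daA)
Entry: S -> daA


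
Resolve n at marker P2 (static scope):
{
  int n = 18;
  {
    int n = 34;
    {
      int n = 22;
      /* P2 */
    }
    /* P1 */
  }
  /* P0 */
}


n declared in the same block as P2
n = 22


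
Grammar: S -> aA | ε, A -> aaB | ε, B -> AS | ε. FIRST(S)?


Per alternative of S: FIRST(aA) = {a}; FIRST(ε) = {ε}
FIRST(S) = {a, ε}


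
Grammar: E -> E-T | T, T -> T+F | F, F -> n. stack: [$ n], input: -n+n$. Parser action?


'n' on top is the handle for F -> n
Action: reduce (F -> n)


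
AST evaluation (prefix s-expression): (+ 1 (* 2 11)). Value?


Evaluate inner: (* 2 11) = 22
Evaluate root: (+ 1 22) = 23
Result: 23


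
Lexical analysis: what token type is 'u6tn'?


Pattern: letter/underscore followed by alphanumerics, not a keyword
Type: IDENTIFIER


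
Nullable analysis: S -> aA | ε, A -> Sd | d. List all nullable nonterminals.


A nonterminal is nullable iff some alternative derives ε (directly, or every symbol in it is nullable)
Nullable: {S}


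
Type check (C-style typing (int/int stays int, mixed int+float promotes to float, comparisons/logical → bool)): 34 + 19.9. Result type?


Operand types: int + float
Rule: mixed int/float promotes to float; int/int stays int
Result type: float


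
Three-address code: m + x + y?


Break into single-operator statements:
t1 = m + x
t2 = t1 + y


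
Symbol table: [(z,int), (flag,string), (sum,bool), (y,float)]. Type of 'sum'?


Lookup 'sum' → type bool


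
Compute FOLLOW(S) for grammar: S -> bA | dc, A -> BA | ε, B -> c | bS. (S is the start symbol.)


$ ∈ FOLLOW(S). For each A -> αBβ: add FIRST(β)\{ε} to FOLLOW(B); if β nullable, add FOLLOW(A).
FOLLOW(S) = {$, b, c}


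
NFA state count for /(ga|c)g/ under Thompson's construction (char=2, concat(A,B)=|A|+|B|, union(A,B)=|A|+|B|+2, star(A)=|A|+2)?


Syntax tree has 4 char leaf(s), 1 union(s), 0 star(s)
chars contribute 4×2 = 8; each union adds +2; each star adds +2
Total: 8 + 2 + 0 = 10 states


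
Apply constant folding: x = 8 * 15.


8 * 15 = 120 at compile time
Optimized: x = 120


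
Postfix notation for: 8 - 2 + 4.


Left to right (same or higher precedence on left)
Postfix: 8 2 - 4 +


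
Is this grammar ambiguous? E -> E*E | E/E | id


'id*id/id' has two parse trees (no precedence encoded between * and /)
Ambiguous


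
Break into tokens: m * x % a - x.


Scan left to right, longest-match per lexeme
Tokens: ID(m), OP(*), ID(x), OP(%), ID(a), OP(-), ID(x)


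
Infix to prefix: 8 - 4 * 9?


'*' binds tighter: tree is (- 8 (* 4 9))
Prefix: - 8 * 4 9


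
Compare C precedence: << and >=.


'<<' is shift (level 8); '>=' is relational (level 7)
Higher level binds tighter
'<<' has higher precedence than '>='


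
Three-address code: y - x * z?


Break into single-operator statements:
t1 = x * z
t2 = y - t1


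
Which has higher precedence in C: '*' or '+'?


'*' is multiplicative (level 10); '+' is additive (level 9)
Higher level binds tighter
'*' has higher precedence than '+'


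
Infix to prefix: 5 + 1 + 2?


left-to-right (same/higher precedence on left): tree is (+ (+ 5 1) 2)
Prefix: + + 5 1 2


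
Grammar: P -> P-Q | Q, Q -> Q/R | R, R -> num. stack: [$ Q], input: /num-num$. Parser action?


shift '/' to continue Q -> Q/R
Action: shift


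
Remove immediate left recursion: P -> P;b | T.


Left-recursive alternatives: P;b; non-recursive: T
Introduce P': P -> TP', P' -> ;bP' | ε


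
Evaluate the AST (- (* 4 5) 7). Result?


Evaluate inner: (* 4 5) = 20
Evaluate root: (- 20 7) = 13
Result: 13


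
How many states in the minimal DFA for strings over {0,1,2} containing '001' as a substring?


KMP-style automaton: 3 progress states + 1 absorbing accept = 4
Minimal DFA: 4 states


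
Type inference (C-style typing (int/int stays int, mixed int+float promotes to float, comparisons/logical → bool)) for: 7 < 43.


Operand types: int < int
Rule: comparison yields bool
Result type: bool


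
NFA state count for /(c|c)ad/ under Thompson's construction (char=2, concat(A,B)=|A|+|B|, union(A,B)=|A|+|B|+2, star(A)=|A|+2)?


Syntax tree has 4 char leaf(s), 1 union(s), 0 star(s)
chars contribute 4×2 = 8; each union adds +2; each star adds +2
Total: 8 + 2 + 0 = 10 states


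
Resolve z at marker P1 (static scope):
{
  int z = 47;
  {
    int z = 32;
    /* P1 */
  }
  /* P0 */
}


z declared in the same block as P1
z = 32


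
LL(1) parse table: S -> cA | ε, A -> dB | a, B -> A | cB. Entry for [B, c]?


For [B, c]: 'c' ∈ FIRST(cB)
Entry: B -> cB


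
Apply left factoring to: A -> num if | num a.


Common prefix: 'num'
Factored: A -> num A', A' -> if | a


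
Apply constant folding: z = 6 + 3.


6 + 3 = 9 at compile time
Optimized: z = 9


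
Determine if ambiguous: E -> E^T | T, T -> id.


precedence layered via separate nonterminal T: deterministic
Unambiguous


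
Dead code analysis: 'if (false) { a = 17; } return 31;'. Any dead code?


condition is constant false, so the whole block is unreachable
Dead: 'if (false) { a = 17; }'


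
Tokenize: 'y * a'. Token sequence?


Scan left to right, longest-match per lexeme
Tokens: ID(y), OP(*), ID(a)


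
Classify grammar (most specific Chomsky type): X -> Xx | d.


Left-linear: every RHS is a terminal or one nonterminal followed by a terminal
Classification: Type 3 (Regular)


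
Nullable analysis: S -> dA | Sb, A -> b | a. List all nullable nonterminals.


A nonterminal is nullable iff some alternative derives ε (directly, or every symbol in it is nullable)
Nullable: {}


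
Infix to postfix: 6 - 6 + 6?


Left to right (same or higher precedence on left)
Postfix: 6 6 - 6 +


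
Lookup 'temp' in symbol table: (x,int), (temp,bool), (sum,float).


Lookup 'temp' → type bool


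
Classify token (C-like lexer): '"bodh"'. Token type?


Pattern: double-quoted sequence
Type: STRING_LITERAL


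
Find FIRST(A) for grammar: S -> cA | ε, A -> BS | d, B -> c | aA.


Per alternative of A: FIRST(BS) = {a, c}; FIRST(d) = {d}
FIRST(A) = {a, c, d}


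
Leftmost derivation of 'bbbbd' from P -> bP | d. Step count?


Derivation: P => bP => bbP => bbbP => bbbbP => bbbbd
Steps: 5


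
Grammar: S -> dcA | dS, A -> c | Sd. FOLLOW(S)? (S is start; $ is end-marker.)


$ ∈ FOLLOW(S). For each A -> αBβ: add FIRST(β)\{ε} to FOLLOW(B); if β nullable, add FOLLOW(A).
FOLLOW(S) = {$, d}


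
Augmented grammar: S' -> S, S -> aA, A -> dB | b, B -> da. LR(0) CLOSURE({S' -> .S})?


Start: S' -> .S
For each item with dot before a nonterminal B, add B -> .γ for every B-production
Closure: [S' -> .S, S -> .aA]


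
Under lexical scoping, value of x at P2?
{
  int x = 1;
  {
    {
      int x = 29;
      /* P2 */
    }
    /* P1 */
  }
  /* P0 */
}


x declared in the same block as P2
x = 29


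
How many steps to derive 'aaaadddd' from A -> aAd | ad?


Derivation: A => aAd => aaAdd => aaaAddd => aaaadddd
Steps: 4


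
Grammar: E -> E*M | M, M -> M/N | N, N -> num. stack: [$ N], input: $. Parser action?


'N' (not preceded by M/) is the handle for M -> N
Action: reduce (M -> N)


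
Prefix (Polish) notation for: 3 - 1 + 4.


left-to-right (same/higher precedence on left): tree is (+ (- 3 1) 4)
Prefix: + - 3 1 4


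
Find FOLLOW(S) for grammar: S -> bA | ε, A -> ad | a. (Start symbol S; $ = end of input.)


$ ∈ FOLLOW(S). For each A -> αBβ: add FIRST(β)\{ε} to FOLLOW(B); if β nullable, add FOLLOW(A).
FOLLOW(S) = {$}


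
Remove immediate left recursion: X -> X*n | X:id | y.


Left-recursive alternatives: X*n, X:id; non-recursive: y
Introduce X': X -> yX', X' -> *nX' | :idX' | ε


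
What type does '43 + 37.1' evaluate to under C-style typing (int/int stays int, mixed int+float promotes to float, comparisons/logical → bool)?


Operand types: int + float
Rule: mixed int/float promotes to float; int/int stays int
Result type: float


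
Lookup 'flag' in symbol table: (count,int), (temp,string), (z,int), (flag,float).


Lookup 'flag' → type float


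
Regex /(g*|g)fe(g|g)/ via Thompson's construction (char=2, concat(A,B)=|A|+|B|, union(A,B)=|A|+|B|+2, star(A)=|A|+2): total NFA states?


Syntax tree has 6 char leaf(s), 2 union(s), 1 star(s)
chars contribute 6×2 = 12; each union adds +2; each star adds +2
Total: 12 + 4 + 2 = 18 states


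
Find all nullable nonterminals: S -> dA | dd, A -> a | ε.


A nonterminal is nullable iff some alternative derives ε (directly, or every symbol in it is nullable)
Nullable: {A}


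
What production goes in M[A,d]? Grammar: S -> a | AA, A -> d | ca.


For [A, d]: 'd' ∈ FIRST(d)
Entry: A -> d


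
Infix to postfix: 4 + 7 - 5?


Left to right (same or higher precedence on left)
Postfix: 4 7 + 5 -


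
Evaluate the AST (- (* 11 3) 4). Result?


Evaluate inner: (* 11 3) = 33
Evaluate root: (- 33 4) = 29
Result: 29


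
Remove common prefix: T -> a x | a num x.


Common prefix: 'a'
Factored: T -> a T', T' -> x | num x


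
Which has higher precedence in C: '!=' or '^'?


'!=' is equality (level 6); '^' is bitwise XOR (level 4)
Higher level binds tighter
'!=' has higher precedence than '^'


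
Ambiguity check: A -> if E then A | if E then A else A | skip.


dangling else: 'if E then if E then skip else skip' parses two ways
Ambiguous


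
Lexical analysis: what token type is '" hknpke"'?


Pattern: double-quoted sequence
Type: STRING_LITERAL


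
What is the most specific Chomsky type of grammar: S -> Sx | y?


Left-linear: every RHS is a terminal or one nonterminal followed by a terminal
Classification: Type 3 (Regular)


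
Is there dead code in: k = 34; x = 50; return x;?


k is assigned but never read
Dead: 'k = 34'


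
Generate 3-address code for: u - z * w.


Break into single-operator statements:
t1 = z * w
t2 = u - t1


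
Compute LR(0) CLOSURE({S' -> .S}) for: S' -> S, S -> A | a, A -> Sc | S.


Start: S' -> .S
For each item with dot before a nonterminal B, add B -> .γ for every B-production
Closure: [S' -> .S, S -> .A, S -> .a, A -> .Sc, A -> .S]


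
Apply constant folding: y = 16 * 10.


16 * 10 = 160 at compile time
Optimized: y = 160


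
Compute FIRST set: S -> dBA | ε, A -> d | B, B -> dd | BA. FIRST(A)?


Per alternative of A: FIRST(d) = {d}; FIRST(B) = {d}
FIRST(A) = {d}


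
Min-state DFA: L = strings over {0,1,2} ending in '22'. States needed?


Track the longest suffix of input matching a prefix of '22': 3 classes (prefixes of length 0..2)
Minimal DFA: 3 states


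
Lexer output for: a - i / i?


Scan left to right, longest-match per lexeme
Tokens: ID(a), OP(-), ID(i), OP(/), ID(i)


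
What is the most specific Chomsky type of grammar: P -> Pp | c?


Left-linear: every RHS is a terminal or one nonterminal followed by a terminal
Classification: Type 3 (Regular)


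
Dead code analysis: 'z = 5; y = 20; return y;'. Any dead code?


z is assigned but never read
Dead: 'z = 5'


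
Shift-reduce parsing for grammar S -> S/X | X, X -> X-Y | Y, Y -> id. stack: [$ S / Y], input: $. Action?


'Y' (not preceded by X-) is the handle for X -> Y
Action: reduce (X -> Y)


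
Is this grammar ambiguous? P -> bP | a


right-linear, alternatives start with distinct terminals 'b' vs 'a': unique leftmost derivation
Unambiguous


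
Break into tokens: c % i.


Scan left to right, longest-match per lexeme
Tokens: ID(c), OP(%), ID(i)


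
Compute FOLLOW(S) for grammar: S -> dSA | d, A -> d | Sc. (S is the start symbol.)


$ ∈ FOLLOW(S). For each A -> αBβ: add FIRST(β)\{ε} to FOLLOW(B); if β nullable, add FOLLOW(A).
FOLLOW(S) = {$, c, d}


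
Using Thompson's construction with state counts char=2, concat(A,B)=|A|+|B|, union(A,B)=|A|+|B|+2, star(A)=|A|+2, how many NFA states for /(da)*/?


Syntax tree has 2 char leaf(s), 0 union(s), 1 star(s)
chars contribute 2×2 = 4; each union adds +2; each star adds +2
Total: 4 + 0 + 2 = 6 states


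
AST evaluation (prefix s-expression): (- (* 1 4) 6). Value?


Evaluate inner: (* 1 4) = 4
Evaluate root: (- 4 6) = -2
Result: -2


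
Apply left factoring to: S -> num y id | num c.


Common prefix: 'num'
Factored: S -> num S', S' -> y id | c


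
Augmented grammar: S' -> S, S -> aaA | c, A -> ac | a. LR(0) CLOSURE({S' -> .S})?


Start: S' -> .S
For each item with dot before a nonterminal B, add B -> .γ for every B-production
Closure: [S' -> .S, S -> .aaA, S -> .c]


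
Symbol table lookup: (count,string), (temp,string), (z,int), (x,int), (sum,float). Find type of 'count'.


Lookup 'count' → type string


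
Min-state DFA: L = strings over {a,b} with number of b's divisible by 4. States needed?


Track (count of b) mod 4: states 0..3, accept at 0
Minimal DFA: 4 states


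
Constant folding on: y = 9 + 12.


9 + 12 = 21 at compile time
Optimized: y = 21


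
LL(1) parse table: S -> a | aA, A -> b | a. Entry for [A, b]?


For [A, b]: 'b' ∈ FIRST(b)
Entry: A -> b


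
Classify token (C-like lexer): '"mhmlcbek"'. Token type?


Pattern: double-quoted sequence
Type: STRING_LITERAL


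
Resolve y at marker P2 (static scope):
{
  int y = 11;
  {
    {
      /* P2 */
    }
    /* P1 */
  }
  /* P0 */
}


P2's block does not declare y; resolves to the enclosing declaration at depth 0
y = 11


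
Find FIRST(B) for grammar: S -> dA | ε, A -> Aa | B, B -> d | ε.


Per alternative of B: FIRST(d) = {d}; FIRST(ε) = {ε}
FIRST(B) = {d, ε}


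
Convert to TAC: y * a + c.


Break into single-operator statements:
t1 = y * a
t2 = t1 + c


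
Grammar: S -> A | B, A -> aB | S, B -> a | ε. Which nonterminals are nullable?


A nonterminal is nullable iff some alternative derives ε (directly, or every symbol in it is nullable)
Nullable: {A, B, S}


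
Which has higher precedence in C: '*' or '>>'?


'*' is multiplicative (level 10); '>>' is shift (level 8)
Higher level binds tighter
'*' has higher precedence than '>>'


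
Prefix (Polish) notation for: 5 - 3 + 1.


left-to-right (same/higher precedence on left): tree is (+ (- 5 3) 1)
Prefix: + - 5 3 1


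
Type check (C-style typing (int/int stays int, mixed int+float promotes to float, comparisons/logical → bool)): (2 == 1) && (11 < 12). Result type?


Operand types: bool && bool
Rule: logical operators take bool operands and yield bool
Result type: bool


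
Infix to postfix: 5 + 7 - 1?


Left to right (same or higher precedence on left)
Postfix: 5 7 + 1 -


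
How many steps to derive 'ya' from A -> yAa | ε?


Derivation: A => yAa => ya
Steps: 2


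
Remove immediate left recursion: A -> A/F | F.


Left-recursive alternatives: A/F; non-recursive: F
Introduce A': A -> FA', A' -> /FA' | ε


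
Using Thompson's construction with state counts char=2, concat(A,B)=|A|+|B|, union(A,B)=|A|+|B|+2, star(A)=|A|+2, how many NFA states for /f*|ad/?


Syntax tree has 3 char leaf(s), 1 union(s), 1 star(s)
chars contribute 3×2 = 6; each union adds +2; each star adds +2
Total: 6 + 2 + 2 = 10 states


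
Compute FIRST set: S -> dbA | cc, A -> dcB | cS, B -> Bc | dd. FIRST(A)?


Per alternative of A: FIRST(dcB) = {d}; FIRST(cS) = {c}
FIRST(A) = {c, d}


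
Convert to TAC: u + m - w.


Break into single-operator statements:
t1 = u + m
t2 = t1 - w


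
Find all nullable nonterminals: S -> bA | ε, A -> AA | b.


A nonterminal is nullable iff some alternative derives ε (directly, or every symbol in it is nullable)
Nullable: {S}


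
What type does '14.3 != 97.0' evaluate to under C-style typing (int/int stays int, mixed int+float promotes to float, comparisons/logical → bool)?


Operand types: float != float
Rule: comparison yields bool
Result type: bool


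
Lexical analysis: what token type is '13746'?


Pattern: digits only
Type: INTEGER_LITERAL


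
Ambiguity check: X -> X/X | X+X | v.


'v/v+v' has two parse trees (no precedence encoded between / and +)
Ambiguous


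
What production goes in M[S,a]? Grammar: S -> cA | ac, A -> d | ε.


For [S, a]: 'a' ∈ FIRST(ac)
Entry: S -> ac


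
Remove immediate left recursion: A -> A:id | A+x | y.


Left-recursive alternatives: A:id, A+x; non-recursive: y
Introduce A': A -> yA', A' -> :idA' | +xA' | ε


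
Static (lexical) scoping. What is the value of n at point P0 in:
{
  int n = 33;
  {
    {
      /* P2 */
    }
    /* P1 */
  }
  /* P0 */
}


n declared in the same block as P0
n = 33


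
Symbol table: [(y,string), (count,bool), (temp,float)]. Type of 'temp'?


Lookup 'temp' → type float


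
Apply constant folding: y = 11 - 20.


11 - 20 = -9 at compile time
Optimized: y = -9


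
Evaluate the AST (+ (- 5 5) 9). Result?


Evaluate inner: (- 5 5) = 0
Evaluate root: (+ 0 9) = 9
Result: 9


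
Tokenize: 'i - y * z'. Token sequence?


Scan left to right, longest-match per lexeme
Tokens: ID(i), OP(-), ID(y), OP(*), ID(z)


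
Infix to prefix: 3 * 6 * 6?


left-to-right (same/higher precedence on left): tree is (* (* 3 6) 6)
Prefix: * * 3 6 6


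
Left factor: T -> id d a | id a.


Common prefix: 'id'
Factored: T -> id T', T' -> d a | a


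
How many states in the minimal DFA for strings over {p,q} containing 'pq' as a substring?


KMP-style automaton: 2 progress states + 1 absorbing accept = 3
Minimal DFA: 3 states


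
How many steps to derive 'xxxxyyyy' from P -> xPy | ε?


Derivation: P => xPy => xxPyy => xxxPyyy => xxxxPyyyy => xxxxyyyy
Steps: 5


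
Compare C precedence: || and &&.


'&&' is logical AND (level 2); '||' is logical OR (level 1)
Higher level binds tighter
'&&' has higher precedence than '||'


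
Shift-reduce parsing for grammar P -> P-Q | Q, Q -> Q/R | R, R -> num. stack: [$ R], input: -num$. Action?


'R' (not preceded by Q/) is the handle for Q -> R
Action: reduce (Q -> R)


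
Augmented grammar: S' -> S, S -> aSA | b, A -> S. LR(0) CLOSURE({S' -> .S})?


Start: S' -> .S
For each item with dot before a nonterminal B, add B -> .γ for every B-production
Closure: [S' -> .S, S -> .aSA, S -> .b]


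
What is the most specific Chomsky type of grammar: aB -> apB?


LHS has context (more than one symbol) and |LHS| ≤ |RHS|
Classification: Type 1 (Context-Sensitive)


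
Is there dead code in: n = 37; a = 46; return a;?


n is assigned but never read
Dead: 'n = 37'


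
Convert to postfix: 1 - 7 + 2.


Left to right (same or higher precedence on left)
Postfix: 1 7 - 2 +


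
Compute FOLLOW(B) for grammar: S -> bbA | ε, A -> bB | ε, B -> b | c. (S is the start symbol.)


$ ∈ FOLLOW(S). For each A -> αBβ: add FIRST(β)\{ε} to FOLLOW(B); if β nullable, add FOLLOW(A).
FOLLOW(B) = {$}


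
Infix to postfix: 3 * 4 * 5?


Left to right (same or higher precedence on left)
Postfix: 3 4 * 5 *


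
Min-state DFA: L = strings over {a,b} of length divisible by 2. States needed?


Track length mod 2: states 0..1, accept at 0
Minimal DFA: 2 states


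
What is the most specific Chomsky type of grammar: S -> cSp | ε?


Single nonterminal LHS, but c^n p^n is not regular
Classification: Type 2 (Context-Free)


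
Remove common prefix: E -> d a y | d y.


Common prefix: 'd'
Factored: E -> d E', E' -> a y | y


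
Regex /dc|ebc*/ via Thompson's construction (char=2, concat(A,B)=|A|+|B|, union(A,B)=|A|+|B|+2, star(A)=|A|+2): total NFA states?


Syntax tree has 5 char leaf(s), 1 union(s), 1 star(s)
chars contribute 5×2 = 10; each union adds +2; each star adds +2
Total: 10 + 2 + 2 = 14 states


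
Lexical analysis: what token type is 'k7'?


Pattern: letter/underscore followed by alphanumerics, not a keyword
Type: IDENTIFIER


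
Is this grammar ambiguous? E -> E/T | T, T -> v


precedence layered via separate nonterminal T: deterministic
Unambiguous


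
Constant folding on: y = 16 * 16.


16 * 16 = 256 at compile time
Optimized: y = 256
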